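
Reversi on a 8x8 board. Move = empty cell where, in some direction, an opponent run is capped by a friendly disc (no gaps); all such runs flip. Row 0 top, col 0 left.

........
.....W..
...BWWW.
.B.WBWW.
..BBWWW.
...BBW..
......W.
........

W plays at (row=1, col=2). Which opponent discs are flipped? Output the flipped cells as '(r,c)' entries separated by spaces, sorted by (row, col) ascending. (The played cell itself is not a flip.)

Answer: (2,3) (3,4)

Derivation:
Dir NW: first cell '.' (not opp) -> no flip
Dir N: first cell '.' (not opp) -> no flip
Dir NE: first cell '.' (not opp) -> no flip
Dir W: first cell '.' (not opp) -> no flip
Dir E: first cell '.' (not opp) -> no flip
Dir SW: first cell '.' (not opp) -> no flip
Dir S: first cell '.' (not opp) -> no flip
Dir SE: opp run (2,3) (3,4) capped by W -> flip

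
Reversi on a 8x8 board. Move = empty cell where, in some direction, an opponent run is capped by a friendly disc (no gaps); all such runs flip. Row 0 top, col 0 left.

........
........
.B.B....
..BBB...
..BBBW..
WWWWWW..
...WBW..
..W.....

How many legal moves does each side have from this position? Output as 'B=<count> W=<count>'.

-- B to move --
(3,5): no bracket -> illegal
(3,6): no bracket -> illegal
(4,0): no bracket -> illegal
(4,1): no bracket -> illegal
(4,6): flips 2 -> legal
(5,6): flips 1 -> legal
(6,0): flips 1 -> legal
(6,1): flips 1 -> legal
(6,2): flips 3 -> legal
(6,6): flips 2 -> legal
(7,1): no bracket -> illegal
(7,3): flips 2 -> legal
(7,4): no bracket -> illegal
(7,5): no bracket -> illegal
(7,6): flips 2 -> legal
B mobility = 8
-- W to move --
(1,0): flips 3 -> legal
(1,1): no bracket -> illegal
(1,2): flips 2 -> legal
(1,3): flips 3 -> legal
(1,4): no bracket -> illegal
(2,0): no bracket -> illegal
(2,2): flips 4 -> legal
(2,4): flips 4 -> legal
(2,5): flips 2 -> legal
(3,0): no bracket -> illegal
(3,1): flips 1 -> legal
(3,5): flips 1 -> legal
(4,1): flips 3 -> legal
(7,3): flips 1 -> legal
(7,4): flips 1 -> legal
(7,5): flips 1 -> legal
W mobility = 12

Answer: B=8 W=12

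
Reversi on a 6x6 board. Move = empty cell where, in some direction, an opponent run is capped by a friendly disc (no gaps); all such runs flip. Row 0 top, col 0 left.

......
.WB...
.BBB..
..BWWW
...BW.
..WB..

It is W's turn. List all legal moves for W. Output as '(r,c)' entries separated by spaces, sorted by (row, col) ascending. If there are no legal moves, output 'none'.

Answer: (0,1) (1,3) (3,1) (4,2) (5,4)

Derivation:
(0,1): flips 2 -> legal
(0,2): no bracket -> illegal
(0,3): no bracket -> illegal
(1,0): no bracket -> illegal
(1,3): flips 2 -> legal
(1,4): no bracket -> illegal
(2,0): no bracket -> illegal
(2,4): no bracket -> illegal
(3,0): no bracket -> illegal
(3,1): flips 2 -> legal
(4,1): no bracket -> illegal
(4,2): flips 1 -> legal
(5,4): flips 1 -> legal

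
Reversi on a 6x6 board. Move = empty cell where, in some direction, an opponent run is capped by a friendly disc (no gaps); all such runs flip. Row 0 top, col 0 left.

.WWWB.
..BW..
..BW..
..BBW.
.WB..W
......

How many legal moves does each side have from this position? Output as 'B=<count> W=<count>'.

Answer: B=6 W=6

Derivation:
-- B to move --
(0,0): flips 3 -> legal
(1,0): no bracket -> illegal
(1,1): no bracket -> illegal
(1,4): flips 2 -> legal
(2,4): flips 1 -> legal
(2,5): no bracket -> illegal
(3,0): no bracket -> illegal
(3,1): no bracket -> illegal
(3,5): flips 1 -> legal
(4,0): flips 1 -> legal
(4,3): no bracket -> illegal
(4,4): no bracket -> illegal
(5,0): flips 1 -> legal
(5,1): no bracket -> illegal
(5,2): no bracket -> illegal
(5,4): no bracket -> illegal
(5,5): no bracket -> illegal
B mobility = 6
-- W to move --
(0,5): flips 1 -> legal
(1,1): flips 1 -> legal
(1,4): no bracket -> illegal
(1,5): no bracket -> illegal
(2,1): flips 2 -> legal
(2,4): no bracket -> illegal
(3,1): flips 3 -> legal
(4,3): flips 2 -> legal
(4,4): no bracket -> illegal
(5,1): no bracket -> illegal
(5,2): flips 4 -> legal
(5,3): no bracket -> illegal
W mobility = 6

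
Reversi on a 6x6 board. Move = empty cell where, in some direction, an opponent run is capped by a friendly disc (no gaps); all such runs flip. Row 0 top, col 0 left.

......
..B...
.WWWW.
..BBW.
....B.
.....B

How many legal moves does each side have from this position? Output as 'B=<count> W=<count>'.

Answer: B=8 W=8

Derivation:
-- B to move --
(1,0): flips 1 -> legal
(1,1): flips 1 -> legal
(1,3): flips 1 -> legal
(1,4): flips 3 -> legal
(1,5): flips 1 -> legal
(2,0): no bracket -> illegal
(2,5): no bracket -> illegal
(3,0): flips 1 -> legal
(3,1): no bracket -> illegal
(3,5): flips 1 -> legal
(4,3): no bracket -> illegal
(4,5): flips 2 -> legal
B mobility = 8
-- W to move --
(0,1): flips 1 -> legal
(0,2): flips 1 -> legal
(0,3): flips 1 -> legal
(1,1): no bracket -> illegal
(1,3): no bracket -> illegal
(3,1): flips 2 -> legal
(3,5): no bracket -> illegal
(4,1): flips 1 -> legal
(4,2): flips 2 -> legal
(4,3): flips 2 -> legal
(4,5): no bracket -> illegal
(5,3): no bracket -> illegal
(5,4): flips 1 -> legal
W mobility = 8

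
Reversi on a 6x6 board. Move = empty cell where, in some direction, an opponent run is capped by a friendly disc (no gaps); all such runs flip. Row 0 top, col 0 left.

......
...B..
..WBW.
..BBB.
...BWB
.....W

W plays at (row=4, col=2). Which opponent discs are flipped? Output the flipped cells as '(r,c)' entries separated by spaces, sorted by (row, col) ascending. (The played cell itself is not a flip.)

Answer: (3,2) (3,3) (4,3)

Derivation:
Dir NW: first cell '.' (not opp) -> no flip
Dir N: opp run (3,2) capped by W -> flip
Dir NE: opp run (3,3) capped by W -> flip
Dir W: first cell '.' (not opp) -> no flip
Dir E: opp run (4,3) capped by W -> flip
Dir SW: first cell '.' (not opp) -> no flip
Dir S: first cell '.' (not opp) -> no flip
Dir SE: first cell '.' (not opp) -> no flip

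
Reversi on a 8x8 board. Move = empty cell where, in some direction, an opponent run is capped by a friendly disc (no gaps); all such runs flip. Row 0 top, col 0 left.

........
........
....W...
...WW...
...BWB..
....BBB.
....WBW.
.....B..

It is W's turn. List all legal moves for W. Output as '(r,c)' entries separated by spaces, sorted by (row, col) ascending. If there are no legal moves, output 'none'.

(3,2): no bracket -> illegal
(3,5): no bracket -> illegal
(3,6): no bracket -> illegal
(4,2): flips 1 -> legal
(4,6): flips 3 -> legal
(4,7): no bracket -> illegal
(5,2): flips 1 -> legal
(5,3): flips 1 -> legal
(5,7): no bracket -> illegal
(6,3): no bracket -> illegal
(6,7): flips 2 -> legal
(7,4): no bracket -> illegal
(7,6): no bracket -> illegal

Answer: (4,2) (4,6) (5,2) (5,3) (6,7)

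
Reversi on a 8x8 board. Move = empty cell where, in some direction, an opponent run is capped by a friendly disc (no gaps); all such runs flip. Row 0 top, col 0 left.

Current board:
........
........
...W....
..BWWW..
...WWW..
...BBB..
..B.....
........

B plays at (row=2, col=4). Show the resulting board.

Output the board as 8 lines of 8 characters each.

Place B at (2,4); scan 8 dirs for brackets.
Dir NW: first cell '.' (not opp) -> no flip
Dir N: first cell '.' (not opp) -> no flip
Dir NE: first cell '.' (not opp) -> no flip
Dir W: opp run (2,3), next='.' -> no flip
Dir E: first cell '.' (not opp) -> no flip
Dir SW: opp run (3,3), next='.' -> no flip
Dir S: opp run (3,4) (4,4) capped by B -> flip
Dir SE: opp run (3,5), next='.' -> no flip
All flips: (3,4) (4,4)

Answer: ........
........
...WB...
..BWBW..
...WBW..
...BBB..
..B.....
........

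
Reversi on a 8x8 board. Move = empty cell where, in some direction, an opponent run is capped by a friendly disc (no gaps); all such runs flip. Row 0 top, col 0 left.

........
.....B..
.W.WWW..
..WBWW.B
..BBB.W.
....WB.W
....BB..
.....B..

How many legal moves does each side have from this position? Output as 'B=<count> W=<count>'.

Answer: B=10 W=9

Derivation:
-- B to move --
(1,0): flips 2 -> legal
(1,1): no bracket -> illegal
(1,2): no bracket -> illegal
(1,3): flips 1 -> legal
(1,4): flips 2 -> legal
(1,6): flips 2 -> legal
(2,0): no bracket -> illegal
(2,2): flips 1 -> legal
(2,6): flips 1 -> legal
(3,0): no bracket -> illegal
(3,1): flips 1 -> legal
(3,6): flips 2 -> legal
(4,1): no bracket -> illegal
(4,5): flips 2 -> legal
(4,7): no bracket -> illegal
(5,3): flips 1 -> legal
(5,6): no bracket -> illegal
(6,3): no bracket -> illegal
(6,6): no bracket -> illegal
(6,7): no bracket -> illegal
B mobility = 10
-- W to move --
(0,4): no bracket -> illegal
(0,5): flips 1 -> legal
(0,6): flips 1 -> legal
(1,4): no bracket -> illegal
(1,6): no bracket -> illegal
(2,2): no bracket -> illegal
(2,6): no bracket -> illegal
(2,7): no bracket -> illegal
(3,1): no bracket -> illegal
(3,6): no bracket -> illegal
(4,1): no bracket -> illegal
(4,5): no bracket -> illegal
(4,7): no bracket -> illegal
(5,1): flips 2 -> legal
(5,2): flips 2 -> legal
(5,3): flips 3 -> legal
(5,6): flips 1 -> legal
(6,3): no bracket -> illegal
(6,6): no bracket -> illegal
(7,3): flips 2 -> legal
(7,4): flips 1 -> legal
(7,6): flips 1 -> legal
W mobility = 9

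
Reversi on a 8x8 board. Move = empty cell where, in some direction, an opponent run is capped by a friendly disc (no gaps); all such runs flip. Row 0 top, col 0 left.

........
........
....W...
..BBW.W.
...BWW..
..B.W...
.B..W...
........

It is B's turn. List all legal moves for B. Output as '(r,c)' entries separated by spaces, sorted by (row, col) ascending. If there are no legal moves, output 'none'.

(1,3): no bracket -> illegal
(1,4): no bracket -> illegal
(1,5): flips 1 -> legal
(2,3): no bracket -> illegal
(2,5): flips 1 -> legal
(2,6): no bracket -> illegal
(2,7): no bracket -> illegal
(3,5): flips 1 -> legal
(3,7): no bracket -> illegal
(4,6): flips 2 -> legal
(4,7): no bracket -> illegal
(5,3): no bracket -> illegal
(5,5): flips 1 -> legal
(5,6): no bracket -> illegal
(6,3): no bracket -> illegal
(6,5): flips 1 -> legal
(7,3): no bracket -> illegal
(7,4): no bracket -> illegal
(7,5): no bracket -> illegal

Answer: (1,5) (2,5) (3,5) (4,6) (5,5) (6,5)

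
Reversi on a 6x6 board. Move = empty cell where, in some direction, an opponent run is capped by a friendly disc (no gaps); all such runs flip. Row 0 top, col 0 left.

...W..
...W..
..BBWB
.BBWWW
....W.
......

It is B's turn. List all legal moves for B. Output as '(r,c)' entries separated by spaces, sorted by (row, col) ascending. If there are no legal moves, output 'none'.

(0,2): no bracket -> illegal
(0,4): flips 1 -> legal
(1,2): no bracket -> illegal
(1,4): no bracket -> illegal
(1,5): no bracket -> illegal
(4,2): no bracket -> illegal
(4,3): flips 2 -> legal
(4,5): flips 2 -> legal
(5,3): no bracket -> illegal
(5,4): no bracket -> illegal
(5,5): flips 2 -> legal

Answer: (0,4) (4,3) (4,5) (5,5)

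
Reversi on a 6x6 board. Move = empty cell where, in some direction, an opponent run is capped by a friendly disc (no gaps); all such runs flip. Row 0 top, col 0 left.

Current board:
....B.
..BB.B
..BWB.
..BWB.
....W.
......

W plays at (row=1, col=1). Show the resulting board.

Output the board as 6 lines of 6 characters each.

Place W at (1,1); scan 8 dirs for brackets.
Dir NW: first cell '.' (not opp) -> no flip
Dir N: first cell '.' (not opp) -> no flip
Dir NE: first cell '.' (not opp) -> no flip
Dir W: first cell '.' (not opp) -> no flip
Dir E: opp run (1,2) (1,3), next='.' -> no flip
Dir SW: first cell '.' (not opp) -> no flip
Dir S: first cell '.' (not opp) -> no flip
Dir SE: opp run (2,2) capped by W -> flip
All flips: (2,2)

Answer: ....B.
.WBB.B
..WWB.
..BWB.
....W.
......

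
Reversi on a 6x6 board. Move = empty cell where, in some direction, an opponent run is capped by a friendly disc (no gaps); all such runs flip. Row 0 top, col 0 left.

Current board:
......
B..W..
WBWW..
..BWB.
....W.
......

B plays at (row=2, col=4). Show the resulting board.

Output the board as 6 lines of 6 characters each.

Answer: ......
B..W..
WBBBB.
..BWB.
....W.
......

Derivation:
Place B at (2,4); scan 8 dirs for brackets.
Dir NW: opp run (1,3), next='.' -> no flip
Dir N: first cell '.' (not opp) -> no flip
Dir NE: first cell '.' (not opp) -> no flip
Dir W: opp run (2,3) (2,2) capped by B -> flip
Dir E: first cell '.' (not opp) -> no flip
Dir SW: opp run (3,3), next='.' -> no flip
Dir S: first cell 'B' (not opp) -> no flip
Dir SE: first cell '.' (not opp) -> no flip
All flips: (2,2) (2,3)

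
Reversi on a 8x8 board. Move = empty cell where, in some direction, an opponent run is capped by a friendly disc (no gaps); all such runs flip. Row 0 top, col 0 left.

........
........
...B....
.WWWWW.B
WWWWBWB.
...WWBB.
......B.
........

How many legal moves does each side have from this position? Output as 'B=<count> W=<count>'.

Answer: B=9 W=8

Derivation:
-- B to move --
(2,0): no bracket -> illegal
(2,1): no bracket -> illegal
(2,2): flips 1 -> legal
(2,4): flips 2 -> legal
(2,5): flips 2 -> legal
(2,6): flips 1 -> legal
(3,0): no bracket -> illegal
(3,6): no bracket -> illegal
(5,0): flips 2 -> legal
(5,1): no bracket -> illegal
(5,2): flips 2 -> legal
(6,2): flips 1 -> legal
(6,3): flips 3 -> legal
(6,4): flips 1 -> legal
(6,5): no bracket -> illegal
B mobility = 9
-- W to move --
(1,2): flips 1 -> legal
(1,3): flips 1 -> legal
(1,4): flips 1 -> legal
(2,2): no bracket -> illegal
(2,4): no bracket -> illegal
(2,6): no bracket -> illegal
(2,7): no bracket -> illegal
(3,6): no bracket -> illegal
(4,7): flips 1 -> legal
(5,7): flips 3 -> legal
(6,4): no bracket -> illegal
(6,5): flips 1 -> legal
(6,7): flips 1 -> legal
(7,5): no bracket -> illegal
(7,6): no bracket -> illegal
(7,7): flips 3 -> legal
W mobility = 8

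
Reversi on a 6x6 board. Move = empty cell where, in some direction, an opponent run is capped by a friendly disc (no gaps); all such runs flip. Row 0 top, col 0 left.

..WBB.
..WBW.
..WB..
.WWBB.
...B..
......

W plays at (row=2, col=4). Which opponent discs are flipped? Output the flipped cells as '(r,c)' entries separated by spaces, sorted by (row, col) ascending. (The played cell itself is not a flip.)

Answer: (1,3) (2,3)

Derivation:
Dir NW: opp run (1,3) capped by W -> flip
Dir N: first cell 'W' (not opp) -> no flip
Dir NE: first cell '.' (not opp) -> no flip
Dir W: opp run (2,3) capped by W -> flip
Dir E: first cell '.' (not opp) -> no flip
Dir SW: opp run (3,3), next='.' -> no flip
Dir S: opp run (3,4), next='.' -> no flip
Dir SE: first cell '.' (not opp) -> no flip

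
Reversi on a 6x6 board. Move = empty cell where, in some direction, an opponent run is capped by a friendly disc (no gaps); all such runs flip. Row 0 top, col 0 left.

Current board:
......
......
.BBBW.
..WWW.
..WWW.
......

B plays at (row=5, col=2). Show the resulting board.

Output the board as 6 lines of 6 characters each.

Place B at (5,2); scan 8 dirs for brackets.
Dir NW: first cell '.' (not opp) -> no flip
Dir N: opp run (4,2) (3,2) capped by B -> flip
Dir NE: opp run (4,3) (3,4), next='.' -> no flip
Dir W: first cell '.' (not opp) -> no flip
Dir E: first cell '.' (not opp) -> no flip
Dir SW: edge -> no flip
Dir S: edge -> no flip
Dir SE: edge -> no flip
All flips: (3,2) (4,2)

Answer: ......
......
.BBBW.
..BWW.
..BWW.
..B...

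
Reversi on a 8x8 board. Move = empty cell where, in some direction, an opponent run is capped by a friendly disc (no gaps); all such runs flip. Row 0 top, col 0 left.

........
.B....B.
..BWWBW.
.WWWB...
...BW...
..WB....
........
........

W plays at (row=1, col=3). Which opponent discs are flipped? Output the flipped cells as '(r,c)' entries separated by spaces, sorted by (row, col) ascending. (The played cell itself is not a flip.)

Answer: (2,2)

Derivation:
Dir NW: first cell '.' (not opp) -> no flip
Dir N: first cell '.' (not opp) -> no flip
Dir NE: first cell '.' (not opp) -> no flip
Dir W: first cell '.' (not opp) -> no flip
Dir E: first cell '.' (not opp) -> no flip
Dir SW: opp run (2,2) capped by W -> flip
Dir S: first cell 'W' (not opp) -> no flip
Dir SE: first cell 'W' (not opp) -> no flip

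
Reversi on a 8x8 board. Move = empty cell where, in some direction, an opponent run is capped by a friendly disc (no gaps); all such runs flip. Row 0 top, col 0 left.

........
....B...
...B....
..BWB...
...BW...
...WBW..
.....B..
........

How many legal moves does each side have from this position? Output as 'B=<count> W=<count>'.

-- B to move --
(2,2): no bracket -> illegal
(2,4): no bracket -> illegal
(3,5): no bracket -> illegal
(4,2): no bracket -> illegal
(4,5): flips 2 -> legal
(4,6): no bracket -> illegal
(5,2): flips 1 -> legal
(5,6): flips 1 -> legal
(6,2): no bracket -> illegal
(6,3): flips 1 -> legal
(6,4): no bracket -> illegal
(6,6): no bracket -> illegal
B mobility = 4
-- W to move --
(0,3): no bracket -> illegal
(0,4): no bracket -> illegal
(0,5): no bracket -> illegal
(1,2): no bracket -> illegal
(1,3): flips 1 -> legal
(1,5): no bracket -> illegal
(2,1): no bracket -> illegal
(2,2): no bracket -> illegal
(2,4): flips 1 -> legal
(2,5): no bracket -> illegal
(3,1): flips 1 -> legal
(3,5): flips 1 -> legal
(4,1): no bracket -> illegal
(4,2): flips 1 -> legal
(4,5): no bracket -> illegal
(5,2): no bracket -> illegal
(5,6): no bracket -> illegal
(6,3): no bracket -> illegal
(6,4): flips 1 -> legal
(6,6): no bracket -> illegal
(7,4): no bracket -> illegal
(7,5): flips 1 -> legal
(7,6): no bracket -> illegal
W mobility = 7

Answer: B=4 W=7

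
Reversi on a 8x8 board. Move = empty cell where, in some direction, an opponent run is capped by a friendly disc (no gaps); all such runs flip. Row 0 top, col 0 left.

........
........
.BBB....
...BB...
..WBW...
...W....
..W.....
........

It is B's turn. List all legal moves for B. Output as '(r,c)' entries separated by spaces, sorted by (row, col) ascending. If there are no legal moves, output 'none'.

(3,1): no bracket -> illegal
(3,2): no bracket -> illegal
(3,5): no bracket -> illegal
(4,1): flips 1 -> legal
(4,5): flips 1 -> legal
(5,1): flips 1 -> legal
(5,2): no bracket -> illegal
(5,4): flips 1 -> legal
(5,5): flips 1 -> legal
(6,1): no bracket -> illegal
(6,3): flips 1 -> legal
(6,4): no bracket -> illegal
(7,1): no bracket -> illegal
(7,2): no bracket -> illegal
(7,3): no bracket -> illegal

Answer: (4,1) (4,5) (5,1) (5,4) (5,5) (6,3)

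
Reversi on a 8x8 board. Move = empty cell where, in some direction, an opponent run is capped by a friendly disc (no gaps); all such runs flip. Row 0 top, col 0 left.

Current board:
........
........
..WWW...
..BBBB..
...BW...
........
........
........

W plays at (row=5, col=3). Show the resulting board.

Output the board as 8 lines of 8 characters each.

Place W at (5,3); scan 8 dirs for brackets.
Dir NW: first cell '.' (not opp) -> no flip
Dir N: opp run (4,3) (3,3) capped by W -> flip
Dir NE: first cell 'W' (not opp) -> no flip
Dir W: first cell '.' (not opp) -> no flip
Dir E: first cell '.' (not opp) -> no flip
Dir SW: first cell '.' (not opp) -> no flip
Dir S: first cell '.' (not opp) -> no flip
Dir SE: first cell '.' (not opp) -> no flip
All flips: (3,3) (4,3)

Answer: ........
........
..WWW...
..BWBB..
...WW...
...W....
........
........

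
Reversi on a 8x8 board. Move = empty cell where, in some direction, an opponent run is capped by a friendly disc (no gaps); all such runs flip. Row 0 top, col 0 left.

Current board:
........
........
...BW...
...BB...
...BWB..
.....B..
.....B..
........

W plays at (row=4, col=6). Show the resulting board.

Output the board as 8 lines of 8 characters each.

Place W at (4,6); scan 8 dirs for brackets.
Dir NW: first cell '.' (not opp) -> no flip
Dir N: first cell '.' (not opp) -> no flip
Dir NE: first cell '.' (not opp) -> no flip
Dir W: opp run (4,5) capped by W -> flip
Dir E: first cell '.' (not opp) -> no flip
Dir SW: opp run (5,5), next='.' -> no flip
Dir S: first cell '.' (not opp) -> no flip
Dir SE: first cell '.' (not opp) -> no flip
All flips: (4,5)

Answer: ........
........
...BW...
...BB...
...BWWW.
.....B..
.....B..
........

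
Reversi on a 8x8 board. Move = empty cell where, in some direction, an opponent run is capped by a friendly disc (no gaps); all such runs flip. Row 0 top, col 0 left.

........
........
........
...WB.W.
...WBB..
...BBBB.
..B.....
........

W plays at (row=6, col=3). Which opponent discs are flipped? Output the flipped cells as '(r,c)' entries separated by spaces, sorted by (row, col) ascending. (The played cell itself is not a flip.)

Dir NW: first cell '.' (not opp) -> no flip
Dir N: opp run (5,3) capped by W -> flip
Dir NE: opp run (5,4) (4,5) capped by W -> flip
Dir W: opp run (6,2), next='.' -> no flip
Dir E: first cell '.' (not opp) -> no flip
Dir SW: first cell '.' (not opp) -> no flip
Dir S: first cell '.' (not opp) -> no flip
Dir SE: first cell '.' (not opp) -> no flip

Answer: (4,5) (5,3) (5,4)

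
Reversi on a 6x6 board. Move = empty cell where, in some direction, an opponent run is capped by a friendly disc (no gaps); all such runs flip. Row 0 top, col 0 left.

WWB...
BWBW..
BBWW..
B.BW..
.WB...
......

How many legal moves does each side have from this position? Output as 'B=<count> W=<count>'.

-- B to move --
(0,3): no bracket -> illegal
(0,4): no bracket -> illegal
(1,4): flips 2 -> legal
(2,4): flips 4 -> legal
(3,1): no bracket -> illegal
(3,4): flips 2 -> legal
(4,0): flips 1 -> legal
(4,3): no bracket -> illegal
(4,4): no bracket -> illegal
(5,0): flips 1 -> legal
(5,1): no bracket -> illegal
(5,2): flips 1 -> legal
B mobility = 6
-- W to move --
(0,3): flips 1 -> legal
(3,1): flips 2 -> legal
(4,0): flips 3 -> legal
(4,3): flips 1 -> legal
(5,1): flips 1 -> legal
(5,2): flips 2 -> legal
(5,3): no bracket -> illegal
W mobility = 6

Answer: B=6 W=6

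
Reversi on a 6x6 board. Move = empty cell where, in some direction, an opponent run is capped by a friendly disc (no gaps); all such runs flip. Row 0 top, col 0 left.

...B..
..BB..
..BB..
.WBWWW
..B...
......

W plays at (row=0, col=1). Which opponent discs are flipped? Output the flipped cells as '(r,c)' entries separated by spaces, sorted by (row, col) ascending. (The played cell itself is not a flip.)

Answer: (1,2) (2,3)

Derivation:
Dir NW: edge -> no flip
Dir N: edge -> no flip
Dir NE: edge -> no flip
Dir W: first cell '.' (not opp) -> no flip
Dir E: first cell '.' (not opp) -> no flip
Dir SW: first cell '.' (not opp) -> no flip
Dir S: first cell '.' (not opp) -> no flip
Dir SE: opp run (1,2) (2,3) capped by W -> flip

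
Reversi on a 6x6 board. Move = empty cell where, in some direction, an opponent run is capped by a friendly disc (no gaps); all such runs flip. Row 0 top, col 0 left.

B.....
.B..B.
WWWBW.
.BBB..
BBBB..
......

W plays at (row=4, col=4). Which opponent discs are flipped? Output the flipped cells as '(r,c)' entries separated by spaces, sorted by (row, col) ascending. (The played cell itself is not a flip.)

Answer: (3,3)

Derivation:
Dir NW: opp run (3,3) capped by W -> flip
Dir N: first cell '.' (not opp) -> no flip
Dir NE: first cell '.' (not opp) -> no flip
Dir W: opp run (4,3) (4,2) (4,1) (4,0), next=edge -> no flip
Dir E: first cell '.' (not opp) -> no flip
Dir SW: first cell '.' (not opp) -> no flip
Dir S: first cell '.' (not opp) -> no flip
Dir SE: first cell '.' (not opp) -> no flip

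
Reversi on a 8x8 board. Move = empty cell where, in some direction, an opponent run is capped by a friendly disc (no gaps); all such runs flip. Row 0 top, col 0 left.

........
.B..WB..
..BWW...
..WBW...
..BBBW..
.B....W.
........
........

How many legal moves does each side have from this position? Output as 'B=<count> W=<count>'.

Answer: B=7 W=9

Derivation:
-- B to move --
(0,3): no bracket -> illegal
(0,4): flips 3 -> legal
(0,5): no bracket -> illegal
(1,2): no bracket -> illegal
(1,3): flips 2 -> legal
(2,1): flips 1 -> legal
(2,5): flips 3 -> legal
(3,1): flips 1 -> legal
(3,5): flips 1 -> legal
(3,6): no bracket -> illegal
(4,1): no bracket -> illegal
(4,6): flips 1 -> legal
(4,7): no bracket -> illegal
(5,4): no bracket -> illegal
(5,5): no bracket -> illegal
(5,7): no bracket -> illegal
(6,5): no bracket -> illegal
(6,6): no bracket -> illegal
(6,7): no bracket -> illegal
B mobility = 7
-- W to move --
(0,0): no bracket -> illegal
(0,1): no bracket -> illegal
(0,2): no bracket -> illegal
(0,4): no bracket -> illegal
(0,5): no bracket -> illegal
(0,6): flips 1 -> legal
(1,0): no bracket -> illegal
(1,2): flips 1 -> legal
(1,3): no bracket -> illegal
(1,6): flips 1 -> legal
(2,0): no bracket -> illegal
(2,1): flips 1 -> legal
(2,5): no bracket -> illegal
(2,6): no bracket -> illegal
(3,1): no bracket -> illegal
(3,5): no bracket -> illegal
(4,0): no bracket -> illegal
(4,1): flips 3 -> legal
(5,0): no bracket -> illegal
(5,2): flips 2 -> legal
(5,3): flips 2 -> legal
(5,4): flips 2 -> legal
(5,5): no bracket -> illegal
(6,0): flips 3 -> legal
(6,1): no bracket -> illegal
(6,2): no bracket -> illegal
W mobility = 9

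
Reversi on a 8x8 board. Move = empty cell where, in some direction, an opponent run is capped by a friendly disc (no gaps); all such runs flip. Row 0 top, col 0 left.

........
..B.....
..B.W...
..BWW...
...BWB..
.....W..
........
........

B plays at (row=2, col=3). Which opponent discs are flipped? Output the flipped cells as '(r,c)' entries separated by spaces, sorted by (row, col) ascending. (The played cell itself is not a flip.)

Dir NW: first cell 'B' (not opp) -> no flip
Dir N: first cell '.' (not opp) -> no flip
Dir NE: first cell '.' (not opp) -> no flip
Dir W: first cell 'B' (not opp) -> no flip
Dir E: opp run (2,4), next='.' -> no flip
Dir SW: first cell 'B' (not opp) -> no flip
Dir S: opp run (3,3) capped by B -> flip
Dir SE: opp run (3,4) capped by B -> flip

Answer: (3,3) (3,4)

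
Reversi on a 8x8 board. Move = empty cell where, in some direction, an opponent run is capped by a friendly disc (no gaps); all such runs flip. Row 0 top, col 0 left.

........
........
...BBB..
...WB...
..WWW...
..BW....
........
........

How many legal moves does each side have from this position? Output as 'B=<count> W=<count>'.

Answer: B=4 W=8

Derivation:
-- B to move --
(2,2): no bracket -> illegal
(3,1): no bracket -> illegal
(3,2): flips 2 -> legal
(3,5): no bracket -> illegal
(4,1): no bracket -> illegal
(4,5): no bracket -> illegal
(5,1): flips 2 -> legal
(5,4): flips 2 -> legal
(5,5): no bracket -> illegal
(6,2): no bracket -> illegal
(6,3): flips 3 -> legal
(6,4): no bracket -> illegal
B mobility = 4
-- W to move --
(1,2): no bracket -> illegal
(1,3): flips 1 -> legal
(1,4): flips 2 -> legal
(1,5): flips 1 -> legal
(1,6): flips 2 -> legal
(2,2): no bracket -> illegal
(2,6): no bracket -> illegal
(3,2): no bracket -> illegal
(3,5): flips 1 -> legal
(3,6): no bracket -> illegal
(4,1): no bracket -> illegal
(4,5): no bracket -> illegal
(5,1): flips 1 -> legal
(6,1): flips 1 -> legal
(6,2): flips 1 -> legal
(6,3): no bracket -> illegal
W mobility = 8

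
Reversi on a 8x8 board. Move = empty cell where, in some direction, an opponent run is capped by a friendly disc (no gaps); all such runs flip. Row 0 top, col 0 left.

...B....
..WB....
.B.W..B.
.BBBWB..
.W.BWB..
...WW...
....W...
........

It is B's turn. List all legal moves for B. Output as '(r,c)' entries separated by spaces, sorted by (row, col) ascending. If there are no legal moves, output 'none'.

Answer: (0,1) (1,1) (1,4) (2,5) (5,0) (5,1) (5,5) (6,2) (6,3) (6,5)

Derivation:
(0,1): flips 3 -> legal
(0,2): no bracket -> illegal
(1,1): flips 1 -> legal
(1,4): flips 1 -> legal
(2,2): no bracket -> illegal
(2,4): no bracket -> illegal
(2,5): flips 1 -> legal
(3,0): no bracket -> illegal
(4,0): no bracket -> illegal
(4,2): no bracket -> illegal
(5,0): flips 1 -> legal
(5,1): flips 1 -> legal
(5,2): no bracket -> illegal
(5,5): flips 1 -> legal
(6,2): flips 2 -> legal
(6,3): flips 2 -> legal
(6,5): flips 1 -> legal
(7,3): no bracket -> illegal
(7,4): no bracket -> illegal
(7,5): no bracket -> illegal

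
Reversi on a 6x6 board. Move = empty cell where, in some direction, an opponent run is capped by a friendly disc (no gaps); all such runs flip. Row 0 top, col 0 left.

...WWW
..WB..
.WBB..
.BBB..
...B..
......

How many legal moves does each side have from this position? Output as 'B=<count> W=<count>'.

Answer: B=5 W=8

Derivation:
-- B to move --
(0,1): flips 1 -> legal
(0,2): flips 1 -> legal
(1,0): flips 1 -> legal
(1,1): flips 2 -> legal
(1,4): no bracket -> illegal
(1,5): no bracket -> illegal
(2,0): flips 1 -> legal
(3,0): no bracket -> illegal
B mobility = 5
-- W to move --
(0,2): no bracket -> illegal
(1,1): no bracket -> illegal
(1,4): flips 1 -> legal
(2,0): no bracket -> illegal
(2,4): flips 2 -> legal
(3,0): no bracket -> illegal
(3,4): flips 1 -> legal
(4,0): flips 3 -> legal
(4,1): flips 1 -> legal
(4,2): flips 2 -> legal
(4,4): no bracket -> illegal
(5,2): no bracket -> illegal
(5,3): flips 4 -> legal
(5,4): flips 2 -> legal
W mobility = 8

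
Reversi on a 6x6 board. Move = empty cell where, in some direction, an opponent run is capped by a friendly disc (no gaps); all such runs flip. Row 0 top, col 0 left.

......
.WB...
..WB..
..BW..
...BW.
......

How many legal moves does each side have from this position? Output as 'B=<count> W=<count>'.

Answer: B=4 W=6

Derivation:
-- B to move --
(0,0): no bracket -> illegal
(0,1): no bracket -> illegal
(0,2): no bracket -> illegal
(1,0): flips 1 -> legal
(1,3): no bracket -> illegal
(2,0): no bracket -> illegal
(2,1): flips 1 -> legal
(2,4): no bracket -> illegal
(3,1): no bracket -> illegal
(3,4): flips 1 -> legal
(3,5): no bracket -> illegal
(4,2): no bracket -> illegal
(4,5): flips 1 -> legal
(5,3): no bracket -> illegal
(5,4): no bracket -> illegal
(5,5): no bracket -> illegal
B mobility = 4
-- W to move --
(0,1): no bracket -> illegal
(0,2): flips 1 -> legal
(0,3): no bracket -> illegal
(1,3): flips 2 -> legal
(1,4): no bracket -> illegal
(2,1): no bracket -> illegal
(2,4): flips 1 -> legal
(3,1): flips 1 -> legal
(3,4): no bracket -> illegal
(4,1): no bracket -> illegal
(4,2): flips 2 -> legal
(5,2): no bracket -> illegal
(5,3): flips 1 -> legal
(5,4): no bracket -> illegal
W mobility = 6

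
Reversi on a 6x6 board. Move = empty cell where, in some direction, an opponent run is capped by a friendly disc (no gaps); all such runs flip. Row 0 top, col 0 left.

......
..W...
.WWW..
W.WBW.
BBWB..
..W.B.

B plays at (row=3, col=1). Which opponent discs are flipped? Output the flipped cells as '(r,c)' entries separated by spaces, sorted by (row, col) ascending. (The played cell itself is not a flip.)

Answer: (3,2)

Derivation:
Dir NW: first cell '.' (not opp) -> no flip
Dir N: opp run (2,1), next='.' -> no flip
Dir NE: opp run (2,2), next='.' -> no flip
Dir W: opp run (3,0), next=edge -> no flip
Dir E: opp run (3,2) capped by B -> flip
Dir SW: first cell 'B' (not opp) -> no flip
Dir S: first cell 'B' (not opp) -> no flip
Dir SE: opp run (4,2), next='.' -> no flip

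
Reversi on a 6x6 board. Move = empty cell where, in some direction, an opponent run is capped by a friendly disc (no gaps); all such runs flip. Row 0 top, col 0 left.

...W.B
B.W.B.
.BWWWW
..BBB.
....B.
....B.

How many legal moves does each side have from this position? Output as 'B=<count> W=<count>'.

-- B to move --
(0,1): flips 2 -> legal
(0,2): flips 2 -> legal
(0,4): no bracket -> illegal
(1,1): flips 1 -> legal
(1,3): flips 1 -> legal
(1,5): flips 1 -> legal
(3,1): no bracket -> illegal
(3,5): no bracket -> illegal
B mobility = 5
-- W to move --
(0,0): no bracket -> illegal
(0,1): no bracket -> illegal
(0,4): flips 1 -> legal
(1,1): no bracket -> illegal
(1,3): no bracket -> illegal
(1,5): no bracket -> illegal
(2,0): flips 1 -> legal
(3,0): flips 1 -> legal
(3,1): no bracket -> illegal
(3,5): no bracket -> illegal
(4,1): flips 1 -> legal
(4,2): flips 2 -> legal
(4,3): flips 2 -> legal
(4,5): flips 1 -> legal
(5,3): no bracket -> illegal
(5,5): flips 2 -> legal
W mobility = 8

Answer: B=5 W=8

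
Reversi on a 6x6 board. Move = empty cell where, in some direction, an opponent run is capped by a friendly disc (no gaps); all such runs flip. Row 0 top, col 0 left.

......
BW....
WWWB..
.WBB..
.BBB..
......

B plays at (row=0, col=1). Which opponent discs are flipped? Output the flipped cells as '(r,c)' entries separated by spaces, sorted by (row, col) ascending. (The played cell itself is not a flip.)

Dir NW: edge -> no flip
Dir N: edge -> no flip
Dir NE: edge -> no flip
Dir W: first cell '.' (not opp) -> no flip
Dir E: first cell '.' (not opp) -> no flip
Dir SW: first cell 'B' (not opp) -> no flip
Dir S: opp run (1,1) (2,1) (3,1) capped by B -> flip
Dir SE: first cell '.' (not opp) -> no flip

Answer: (1,1) (2,1) (3,1)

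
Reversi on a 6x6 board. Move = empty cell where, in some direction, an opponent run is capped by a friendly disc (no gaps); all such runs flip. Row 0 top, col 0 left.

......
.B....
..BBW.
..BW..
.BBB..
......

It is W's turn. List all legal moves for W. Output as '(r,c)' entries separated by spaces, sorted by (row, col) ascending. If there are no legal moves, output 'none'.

Answer: (0,0) (1,3) (2,1) (3,1) (5,1) (5,3)

Derivation:
(0,0): flips 2 -> legal
(0,1): no bracket -> illegal
(0,2): no bracket -> illegal
(1,0): no bracket -> illegal
(1,2): no bracket -> illegal
(1,3): flips 1 -> legal
(1,4): no bracket -> illegal
(2,0): no bracket -> illegal
(2,1): flips 2 -> legal
(3,0): no bracket -> illegal
(3,1): flips 1 -> legal
(3,4): no bracket -> illegal
(4,0): no bracket -> illegal
(4,4): no bracket -> illegal
(5,0): no bracket -> illegal
(5,1): flips 1 -> legal
(5,2): no bracket -> illegal
(5,3): flips 1 -> legal
(5,4): no bracket -> illegal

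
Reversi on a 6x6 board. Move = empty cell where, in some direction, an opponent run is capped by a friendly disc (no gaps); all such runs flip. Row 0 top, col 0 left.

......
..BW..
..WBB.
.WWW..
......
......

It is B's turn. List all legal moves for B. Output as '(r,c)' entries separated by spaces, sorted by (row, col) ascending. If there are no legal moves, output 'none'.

(0,2): flips 1 -> legal
(0,3): flips 1 -> legal
(0,4): no bracket -> illegal
(1,1): no bracket -> illegal
(1,4): flips 1 -> legal
(2,0): no bracket -> illegal
(2,1): flips 1 -> legal
(3,0): no bracket -> illegal
(3,4): no bracket -> illegal
(4,0): no bracket -> illegal
(4,1): flips 1 -> legal
(4,2): flips 3 -> legal
(4,3): flips 1 -> legal
(4,4): no bracket -> illegal

Answer: (0,2) (0,3) (1,4) (2,1) (4,1) (4,2) (4,3)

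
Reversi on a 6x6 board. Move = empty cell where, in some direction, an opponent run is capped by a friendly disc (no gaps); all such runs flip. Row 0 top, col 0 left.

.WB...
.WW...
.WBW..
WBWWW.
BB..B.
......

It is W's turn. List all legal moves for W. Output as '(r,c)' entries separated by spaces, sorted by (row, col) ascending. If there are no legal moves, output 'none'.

(0,3): flips 1 -> legal
(1,3): no bracket -> illegal
(2,0): no bracket -> illegal
(3,5): no bracket -> illegal
(4,2): no bracket -> illegal
(4,3): no bracket -> illegal
(4,5): no bracket -> illegal
(5,0): flips 2 -> legal
(5,1): flips 2 -> legal
(5,2): flips 1 -> legal
(5,3): no bracket -> illegal
(5,4): flips 1 -> legal
(5,5): flips 1 -> legal

Answer: (0,3) (5,0) (5,1) (5,2) (5,4) (5,5)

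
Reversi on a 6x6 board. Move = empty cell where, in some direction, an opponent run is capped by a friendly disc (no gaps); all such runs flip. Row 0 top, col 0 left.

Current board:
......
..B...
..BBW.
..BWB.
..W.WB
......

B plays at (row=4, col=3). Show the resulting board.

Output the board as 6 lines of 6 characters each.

Answer: ......
..B...
..BBW.
..BBB.
..WBBB
......

Derivation:
Place B at (4,3); scan 8 dirs for brackets.
Dir NW: first cell 'B' (not opp) -> no flip
Dir N: opp run (3,3) capped by B -> flip
Dir NE: first cell 'B' (not opp) -> no flip
Dir W: opp run (4,2), next='.' -> no flip
Dir E: opp run (4,4) capped by B -> flip
Dir SW: first cell '.' (not opp) -> no flip
Dir S: first cell '.' (not opp) -> no flip
Dir SE: first cell '.' (not opp) -> no flip
All flips: (3,3) (4,4)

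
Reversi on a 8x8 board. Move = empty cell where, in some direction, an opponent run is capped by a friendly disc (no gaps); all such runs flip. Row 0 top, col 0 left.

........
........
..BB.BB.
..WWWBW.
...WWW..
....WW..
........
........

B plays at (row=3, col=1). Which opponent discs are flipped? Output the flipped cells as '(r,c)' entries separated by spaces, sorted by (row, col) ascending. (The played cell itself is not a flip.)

Dir NW: first cell '.' (not opp) -> no flip
Dir N: first cell '.' (not opp) -> no flip
Dir NE: first cell 'B' (not opp) -> no flip
Dir W: first cell '.' (not opp) -> no flip
Dir E: opp run (3,2) (3,3) (3,4) capped by B -> flip
Dir SW: first cell '.' (not opp) -> no flip
Dir S: first cell '.' (not opp) -> no flip
Dir SE: first cell '.' (not opp) -> no flip

Answer: (3,2) (3,3) (3,4)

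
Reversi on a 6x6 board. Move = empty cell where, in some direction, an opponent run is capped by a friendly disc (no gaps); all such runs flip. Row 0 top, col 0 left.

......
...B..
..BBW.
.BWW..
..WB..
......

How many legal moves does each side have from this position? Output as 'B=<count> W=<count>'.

Answer: B=8 W=11

Derivation:
-- B to move --
(1,4): no bracket -> illegal
(1,5): no bracket -> illegal
(2,1): flips 1 -> legal
(2,5): flips 1 -> legal
(3,4): flips 2 -> legal
(3,5): flips 1 -> legal
(4,1): flips 2 -> legal
(4,4): flips 1 -> legal
(5,1): no bracket -> illegal
(5,2): flips 2 -> legal
(5,3): flips 1 -> legal
B mobility = 8
-- W to move --
(0,2): flips 1 -> legal
(0,3): flips 2 -> legal
(0,4): no bracket -> illegal
(1,1): flips 1 -> legal
(1,2): flips 1 -> legal
(1,4): flips 1 -> legal
(2,0): flips 1 -> legal
(2,1): flips 2 -> legal
(3,0): flips 1 -> legal
(3,4): no bracket -> illegal
(4,0): no bracket -> illegal
(4,1): no bracket -> illegal
(4,4): flips 1 -> legal
(5,2): no bracket -> illegal
(5,3): flips 1 -> legal
(5,4): flips 1 -> legal
W mobility = 11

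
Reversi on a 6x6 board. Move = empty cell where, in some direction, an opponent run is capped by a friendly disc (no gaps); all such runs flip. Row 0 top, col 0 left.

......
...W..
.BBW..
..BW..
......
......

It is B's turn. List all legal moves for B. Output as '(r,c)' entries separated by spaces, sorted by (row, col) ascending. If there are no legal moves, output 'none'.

Answer: (0,4) (1,4) (2,4) (3,4) (4,4)

Derivation:
(0,2): no bracket -> illegal
(0,3): no bracket -> illegal
(0,4): flips 1 -> legal
(1,2): no bracket -> illegal
(1,4): flips 1 -> legal
(2,4): flips 1 -> legal
(3,4): flips 1 -> legal
(4,2): no bracket -> illegal
(4,3): no bracket -> illegal
(4,4): flips 1 -> legal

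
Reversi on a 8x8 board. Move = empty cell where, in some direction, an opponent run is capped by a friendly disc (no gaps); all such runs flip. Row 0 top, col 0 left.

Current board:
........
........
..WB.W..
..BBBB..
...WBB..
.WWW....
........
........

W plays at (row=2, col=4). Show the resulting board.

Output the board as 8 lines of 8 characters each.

Answer: ........
........
..WWWW..
..BBBB..
...WBB..
.WWW....
........
........

Derivation:
Place W at (2,4); scan 8 dirs for brackets.
Dir NW: first cell '.' (not opp) -> no flip
Dir N: first cell '.' (not opp) -> no flip
Dir NE: first cell '.' (not opp) -> no flip
Dir W: opp run (2,3) capped by W -> flip
Dir E: first cell 'W' (not opp) -> no flip
Dir SW: opp run (3,3), next='.' -> no flip
Dir S: opp run (3,4) (4,4), next='.' -> no flip
Dir SE: opp run (3,5), next='.' -> no flip
All flips: (2,3)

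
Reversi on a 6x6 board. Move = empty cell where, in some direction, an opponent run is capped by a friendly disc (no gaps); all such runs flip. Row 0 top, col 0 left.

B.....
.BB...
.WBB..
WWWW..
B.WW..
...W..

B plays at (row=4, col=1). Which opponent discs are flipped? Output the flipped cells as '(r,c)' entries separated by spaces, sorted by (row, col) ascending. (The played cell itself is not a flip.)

Answer: (2,1) (3,1) (3,2)

Derivation:
Dir NW: opp run (3,0), next=edge -> no flip
Dir N: opp run (3,1) (2,1) capped by B -> flip
Dir NE: opp run (3,2) capped by B -> flip
Dir W: first cell 'B' (not opp) -> no flip
Dir E: opp run (4,2) (4,3), next='.' -> no flip
Dir SW: first cell '.' (not opp) -> no flip
Dir S: first cell '.' (not opp) -> no flip
Dir SE: first cell '.' (not opp) -> no flip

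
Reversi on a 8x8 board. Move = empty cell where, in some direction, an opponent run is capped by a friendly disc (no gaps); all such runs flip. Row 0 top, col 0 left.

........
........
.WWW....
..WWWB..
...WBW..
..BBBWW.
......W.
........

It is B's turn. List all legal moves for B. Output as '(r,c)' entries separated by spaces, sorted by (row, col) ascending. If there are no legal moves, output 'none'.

Answer: (1,0) (1,1) (1,3) (2,4) (2,5) (3,1) (3,6) (4,2) (4,6) (5,7) (6,5) (7,7)

Derivation:
(1,0): flips 3 -> legal
(1,1): flips 2 -> legal
(1,2): no bracket -> illegal
(1,3): flips 3 -> legal
(1,4): no bracket -> illegal
(2,0): no bracket -> illegal
(2,4): flips 1 -> legal
(2,5): flips 2 -> legal
(3,0): no bracket -> illegal
(3,1): flips 3 -> legal
(3,6): flips 1 -> legal
(4,1): no bracket -> illegal
(4,2): flips 1 -> legal
(4,6): flips 1 -> legal
(4,7): no bracket -> illegal
(5,7): flips 2 -> legal
(6,4): no bracket -> illegal
(6,5): flips 2 -> legal
(6,7): no bracket -> illegal
(7,5): no bracket -> illegal
(7,6): no bracket -> illegal
(7,7): flips 2 -> legal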